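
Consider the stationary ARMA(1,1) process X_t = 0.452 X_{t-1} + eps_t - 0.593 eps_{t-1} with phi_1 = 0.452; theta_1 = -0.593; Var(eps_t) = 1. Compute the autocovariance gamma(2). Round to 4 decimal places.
\gamma(2) = -0.0586

Multiply the model equation by X_{t-k} and take expectations. With theta_0 = psi_0 = 1 and psi_j the MA(infinity) weights, this gives
  gamma(k) - sum_i phi_i gamma(k-i) = c_k,
  c_k = sigma^2 * sum_{j=k..q} theta_j psi_{j-k}   (c_k = 0 for k > q),
using gamma(-m) = gamma(m).
psi-weights needed (psi_j = theta_j + sum_i phi_i psi_{j-i}):
  psi_1 = theta_1 + phi_1 = -0.593 + (0.452) = -0.141
Right-hand sides:
  c_0 = sigma^2 (1 + theta_1 psi_1) = 1 * (1 + (-0.593)(-0.141)) = 1 * 1.083613 = 1.083613
  c_1 = sigma^2 theta_1 = 1 * (-0.593) = -0.593
  c_2 = 0
Equations for k = 0 and k = 1 (AR order 1):
  gamma(0) = phi_1 gamma(1) + c_0
  gamma(1) = phi_1 gamma(0) + c_1
Substituting the second into the first: gamma(0) (1 - phi_1^2) = c_0 + phi_1 c_1, so
  gamma(0) = (c_0 + phi_1 c_1) / (1 - phi_1^2) = (1.083613 + (0.452)(-0.593)) / (1 - (0.452)^2) = 0.815577 / 0.795696 = 1.024986.
  gamma(1) = phi_1 gamma(0) + c_1 = (0.452)(1.024986) + (-0.593) = -0.129706.
For k = 2 (> q): gamma(2) = phi_1 gamma(1) = (0.452)(-0.129706) = -0.058627.
Therefore gamma(2) = -0.0586 (to 4 decimal places).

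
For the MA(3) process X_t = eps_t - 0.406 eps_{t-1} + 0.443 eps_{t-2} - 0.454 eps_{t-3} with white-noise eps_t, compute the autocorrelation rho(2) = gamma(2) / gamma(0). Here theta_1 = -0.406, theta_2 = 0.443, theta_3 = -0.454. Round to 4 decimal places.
\rho(2) = 0.4003

For an MA(q) process with theta_0 = 1, the autocovariance is
  gamma(k) = sigma^2 * sum_{i=0..q-k} theta_i * theta_{i+k},
and rho(k) = gamma(k) / gamma(0). Sigma^2 cancels.
  numerator   = (1)*(0.443) + (-0.406)*(-0.454) = 0.627324.
  denominator = (1)^2 + (-0.406)^2 + (0.443)^2 + (-0.454)^2 = 1.567201.
  rho(2) = 0.627324 / 1.567201 = 0.4003.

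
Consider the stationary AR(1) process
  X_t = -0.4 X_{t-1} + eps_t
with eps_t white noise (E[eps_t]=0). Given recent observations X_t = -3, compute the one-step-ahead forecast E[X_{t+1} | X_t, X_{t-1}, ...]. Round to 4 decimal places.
E[X_{t+1} \mid \mathcal F_t] = 1.2000

For an AR(p) model X_t = c + sum_i phi_i X_{t-i} + eps_t, the
one-step-ahead conditional mean is
  E[X_{t+1} | X_t, ...] = c + sum_i phi_i X_{t+1-i}.
Substitute known values:
  E[X_{t+1} | ...] = (-0.4) * (-3)
                   = 1.2000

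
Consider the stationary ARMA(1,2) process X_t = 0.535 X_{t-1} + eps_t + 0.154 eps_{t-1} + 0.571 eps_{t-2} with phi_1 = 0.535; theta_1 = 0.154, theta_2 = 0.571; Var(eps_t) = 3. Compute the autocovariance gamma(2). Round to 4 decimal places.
\gamma(2) = 4.9200

Multiply the model equation by X_{t-k} and take expectations. With theta_0 = psi_0 = 1 and psi_j the MA(infinity) weights, this gives
  gamma(k) - sum_i phi_i gamma(k-i) = c_k,
  c_k = sigma^2 * sum_{j=k..q} theta_j psi_{j-k}   (c_k = 0 for k > q),
using gamma(-m) = gamma(m).
psi-weights needed (psi_j = theta_j + sum_i phi_i psi_{j-i}):
  psi_1 = theta_1 + phi_1 = 0.154 + (0.535) = 0.689
  psi_2 = theta_2 + phi_1 psi_1 = 0.571 + (0.535)(0.689) = 0.939615
Right-hand sides:
  c_0 = sigma^2 (1 + theta_1 psi_1 + theta_2 psi_2) = 3 * (1 + (0.154)(0.689) + (0.571)(0.939615)) = 3 * 1.642626 = 4.927878
  c_1 = sigma^2 (theta_1 + theta_2 psi_1) = 3 * (0.154 + (0.571)(0.689)) = 1.642257
  c_2 = sigma^2 theta_2 = 3 * (0.571) = 1.713
Equations for k = 0 and k = 1 (AR order 1):
  gamma(0) = phi_1 gamma(1) + c_0
  gamma(1) = phi_1 gamma(0) + c_1
Substituting the second into the first: gamma(0) (1 - phi_1^2) = c_0 + phi_1 c_1, so
  gamma(0) = (c_0 + phi_1 c_1) / (1 - phi_1^2) = (4.927878 + (0.535)(1.642257)) / (1 - (0.535)^2) = 5.806486 / 0.713775 = 8.134897.
  gamma(1) = phi_1 gamma(0) + c_1 = (0.535)(8.134897) + (1.642257) = 5.994427.
For k = 2: gamma(2) = phi_1 gamma(1) + c_2
  = (0.535)(5.994427) + (1.713) = 4.920018.
Therefore gamma(2) = 4.9200 (to 4 decimal places).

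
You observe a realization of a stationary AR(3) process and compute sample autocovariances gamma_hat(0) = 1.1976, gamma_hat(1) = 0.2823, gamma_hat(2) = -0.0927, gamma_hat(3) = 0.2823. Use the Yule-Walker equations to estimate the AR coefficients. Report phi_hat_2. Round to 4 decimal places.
\hat\phi_{2} = -0.2250

The Yule-Walker equations for an AR(p) process read, in matrix form,
  Gamma_p phi = r_p,   with   (Gamma_p)_{ij} = gamma(|i - j|),
                       (r_p)_i = gamma(i),   i,j = 1..p.
Substitute the sample gammas (Toeplitz matrix and right-hand side of size 3):
  Gamma_p = [[1.1976, 0.2823, -0.0927], [0.2823, 1.1976, 0.2823], [-0.0927, 0.2823, 1.1976]]
  r_p     = [0.2823, -0.0927, 0.2823]
Written out (R1..R3):
  (R1) 1.1976 phi_1 + 0.2823 phi_2 - 0.0927 phi_3 = 0.2823
  (R2) 0.2823 phi_1 + 1.1976 phi_2 + 0.2823 phi_3 = -0.0927
  (R3) -0.0927 phi_1 + 0.2823 phi_2 + 1.1976 phi_3 = 0.2823
Gaussian elimination:
  R2 <- R2 - (0.2823/1.1976) R1 = R2 - (0.235721) R1:  1.131056 phi_2 + 0.304151 phi_3 = -0.159244
  R3 <- R3 - (-0.0927/1.1976) R1 = R3 - (-0.077405) R1:  0.304151 phi_2 + 1.190425 phi_3 = 0.304151
  R3 <- R3 - (0.304151/1.131056) R2 = R3 - (0.268909) R2:  1.108635 phi_3 = 0.346974
Back-substitution:
  phi_hat_3 = 0.346974 / 1.108635 = 0.312974
  phi_hat_2 = (-0.159244 - (0.304151)(0.312974)) / 1.131056 = -0.224954
  phi_hat_1 = (0.2823 - (0.2823)(-0.224954) - (-0.0927)(0.312974)) / 1.1976 = 0.312974
So phi_hat = [0.3130, -0.2250, 0.3130].
Therefore phi_hat_2 = -0.2250.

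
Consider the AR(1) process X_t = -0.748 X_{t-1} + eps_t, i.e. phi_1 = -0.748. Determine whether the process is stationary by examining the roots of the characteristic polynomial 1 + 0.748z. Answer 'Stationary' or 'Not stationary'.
\text{Stationary}

The AR(p) characteristic polynomial is P(z) = 1 + 0.748z.
Stationarity requires all roots to lie outside the unit circle, i.e. |z| > 1 for every root.
This is linear in z: 1 + (0.748) z = 0  =>  z = -1/(0.748) = -1.336898,  |z| = 1.336898.
Moduli of all roots: 1.3369.
All moduli strictly greater than 1? Yes.
Verdict: Stationary.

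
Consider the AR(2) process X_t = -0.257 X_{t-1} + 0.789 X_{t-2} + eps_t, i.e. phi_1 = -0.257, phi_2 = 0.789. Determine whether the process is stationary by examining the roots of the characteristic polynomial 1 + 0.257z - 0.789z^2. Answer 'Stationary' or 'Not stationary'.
\text{Not stationary}

The AR(p) characteristic polynomial is P(z) = 1 + 0.257z - 0.789z^2.
Stationarity requires all roots to lie outside the unit circle, i.e. |z| > 1 for every root.
Set 1 + (0.257) z + (-0.789) z^2 = 0, i.e. a z^2 + b z + c = 0 with a = -0.789, b = 0.257, c = 1.
Discriminant D = b^2 - 4ac = (0.257)^2 - 4*(-0.789)*1 = 0.066049 - (-3.156) = 3.222049.
D >= 0, so the roots are real: z = (-b +/- sqrt(D)) / (2a) = (-0.257 +/- 1.795007) / (-1.578).
  z_1 = (-0.257 + 1.795007) / (-1.578) = -0.9747,   |z_1| = 0.9747.
  z_2 = (-0.257 - 1.795007) / (-1.578) = 1.3004,   |z_2| = 1.3004.
Moduli of all roots: 0.9747, 1.3004.
All moduli strictly greater than 1? No.
Verdict: Not stationary.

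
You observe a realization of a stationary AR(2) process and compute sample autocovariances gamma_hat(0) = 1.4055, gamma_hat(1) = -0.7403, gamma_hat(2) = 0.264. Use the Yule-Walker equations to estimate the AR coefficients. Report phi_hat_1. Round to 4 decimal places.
\hat\phi_{1} = -0.5920

The Yule-Walker equations for an AR(p) process read, in matrix form,
  Gamma_p phi = r_p,   with   (Gamma_p)_{ij} = gamma(|i - j|),
                       (r_p)_i = gamma(i),   i,j = 1..p.
Substitute the sample gammas (Toeplitz matrix and right-hand side of size 2):
  Gamma_p = [[1.4055, -0.7403], [-0.7403, 1.4055]]
  r_p     = [-0.7403, 0.264]
Written out:
  1.4055 phi_1 - 0.7403 phi_2 = -0.7403
  -0.7403 phi_1 + 1.4055 phi_2 = 0.264
Solve by Cramer's rule:
  det = gamma(0)^2 - gamma(1)^2 = (1.4055)^2 - (-0.7403)^2 = 1.97543025 - 0.54804409 = 1.42738616
  phi_hat_1 = [gamma(1) gamma(0) - gamma(1) gamma(2)] / det = [(-0.7403)(1.4055) - (-0.7403)(0.264)] / 1.42738616 = -0.84505245 / 1.42738616 = -0.592
  phi_hat_2 = [gamma(0) gamma(2) - gamma(1)^2] / det = [(1.4055)(0.264) - (-0.7403)^2] / 1.42738616 = -0.17699209 / 1.42738616 = -0.124
So phi_hat = [-0.5920, -0.1240].
Therefore phi_hat_1 = -0.5920.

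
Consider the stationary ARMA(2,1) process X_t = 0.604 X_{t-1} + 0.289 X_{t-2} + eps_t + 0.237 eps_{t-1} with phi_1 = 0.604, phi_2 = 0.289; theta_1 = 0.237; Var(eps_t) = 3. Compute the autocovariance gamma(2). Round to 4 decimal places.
\gamma(2) = 14.3655

Multiply the model equation by X_{t-k} and take expectations. With theta_0 = psi_0 = 1 and psi_j the MA(infinity) weights, this gives
  gamma(k) - sum_i phi_i gamma(k-i) = c_k,
  c_k = sigma^2 * sum_{j=k..q} theta_j psi_{j-k}   (c_k = 0 for k > q),
using gamma(-m) = gamma(m).
psi-weights needed (psi_j = theta_j + sum_i phi_i psi_{j-i}):
  psi_1 = theta_1 + phi_1 = 0.237 + (0.604) = 0.841
Right-hand sides:
  c_0 = sigma^2 (1 + theta_1 psi_1) = 3 * (1 + (0.237)(0.841)) = 3 * 1.199317 = 3.597951
  c_1 = sigma^2 theta_1 = 3 * (0.237) = 0.711
  c_2 = 0
Equations for k = 0, 1, 2 (AR order 2, c_2 = 0):
  (E0) gamma(0) = phi_1 gamma(1) + phi_2 gamma(2) + c_0
  (E1) gamma(1) = phi_1 gamma(0) + phi_2 gamma(1) + c_1
  (E2) gamma(2) = phi_1 gamma(1) + phi_2 gamma(0)
From (E1): gamma(1) = A gamma(0) + B with
  A = phi_1 / (1 - phi_2) = 0.604 / 0.711 = 0.849508,   B = c_1 / (1 - phi_2) = 0.711 / 0.711 = 1.
Insert (E2) into (E0): gamma(0) (1 - phi_2^2) = phi_1 (1 + phi_2) gamma(1) + c_0.
  phi_1 (1 + phi_2) = (0.604)(1.289) = 0.778556,   1 - phi_2^2 = 0.916479.
Replace gamma(1) by A gamma(0) + B and collect gamma(0):
  gamma(0) [0.916479 - (0.778556)(0.849508)] = (0.778556)(1) + 3.597951
  gamma(0) * 0.25509 = 4.376507
  gamma(0) = 4.376507 / 0.25509 = 17.15674.
  gamma(1) = A gamma(0) + B = (0.849508)(17.15674) + (1) = 15.574784.
  gamma(2) = phi_1 gamma(1) + phi_2 gamma(0) = (0.604)(15.574784) + (0.289)(17.15674) = 14.365467.
Therefore gamma(2) = 14.3655 (to 4 decimal places).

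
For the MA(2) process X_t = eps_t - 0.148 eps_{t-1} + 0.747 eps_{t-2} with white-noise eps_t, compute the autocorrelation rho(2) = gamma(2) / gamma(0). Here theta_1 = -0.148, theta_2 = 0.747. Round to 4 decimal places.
\rho(2) = 0.4728

For an MA(q) process with theta_0 = 1, the autocovariance is
  gamma(k) = sigma^2 * sum_{i=0..q-k} theta_i * theta_{i+k},
and rho(k) = gamma(k) / gamma(0). Sigma^2 cancels.
  numerator   = (1)*(0.747) = 0.747.
  denominator = (1)^2 + (-0.148)^2 + (0.747)^2 = 1.579913.
  rho(2) = 0.747 / 1.579913 = 0.4728.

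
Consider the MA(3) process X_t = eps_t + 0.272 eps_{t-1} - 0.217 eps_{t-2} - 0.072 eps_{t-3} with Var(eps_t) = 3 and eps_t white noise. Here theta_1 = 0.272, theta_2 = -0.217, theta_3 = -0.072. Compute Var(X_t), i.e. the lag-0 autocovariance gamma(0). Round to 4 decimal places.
\gamma(0) = 3.3788

For an MA(q) process X_t = eps_t + sum_i theta_i eps_{t-i} with
Var(eps_t) = sigma^2, the variance is
  gamma(0) = sigma^2 * (1 + sum_i theta_i^2).
  sum_i theta_i^2 = (0.272)^2 + (-0.217)^2 + (-0.072)^2 = 0.073984 + 0.047089 + 0.005184 = 0.126257.
  gamma(0) = 3 * (1 + 0.126257) = 3 * 1.126257 = 3.378771, which rounds to 3.3788.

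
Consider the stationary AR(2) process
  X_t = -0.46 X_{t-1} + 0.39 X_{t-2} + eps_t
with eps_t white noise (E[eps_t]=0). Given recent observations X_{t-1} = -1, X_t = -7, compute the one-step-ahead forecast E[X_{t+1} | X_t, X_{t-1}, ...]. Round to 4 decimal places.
E[X_{t+1} \mid \mathcal F_t] = 2.8300

For an AR(p) model X_t = c + sum_i phi_i X_{t-i} + eps_t, the
one-step-ahead conditional mean is
  E[X_{t+1} | X_t, ...] = c + sum_i phi_i X_{t+1-i}.
Substitute known values:
  E[X_{t+1} | ...] = (-0.46) * (-7) + (0.39) * (-1)
                   = 2.8300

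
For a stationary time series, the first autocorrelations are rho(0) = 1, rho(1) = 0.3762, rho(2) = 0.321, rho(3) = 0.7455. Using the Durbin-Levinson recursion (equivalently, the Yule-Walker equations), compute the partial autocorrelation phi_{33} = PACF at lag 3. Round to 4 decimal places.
\phi_{33} = 0.6959

The PACF at lag k is phi_{kk}, the last component of the solution
to the Yule-Walker system G_k phi = r_k where
  (G_k)_{ij} = rho(|i - j|), (r_k)_i = rho(i), i,j = 1..k.
Equivalently, Durbin-Levinson gives phi_{kk} iteratively:
  phi_{11} = rho(1)
  phi_{kk} = [rho(k) - sum_{j=1..k-1} phi_{k-1,j} rho(k-j)]
            / [1 - sum_{j=1..k-1} phi_{k-1,j} rho(j)],
  phi_{k,j} = phi_{k-1,j} - phi_{kk} phi_{k-1,k-j},  j = 1..k-1.
Step k = 1:
  phi_11 = rho(1) = 0.3762.
Step k = 2:
  phi_22 = [rho(2) - phi_11 rho(1)] / [1 - phi_11 rho(1)] = [0.321 - (0.3762)(0.3762)] / [1 - (0.3762)(0.3762)]
         = 0.17947356 / 0.85847356 = 0.209061.
  Update: phi_21 = phi_11 - phi_22 phi_11 = 0.3762 - (0.209061)(0.3762) = 0.297551.
Step k = 3:
  phi_33 = [rho(3) - phi_21 rho(2) - phi_22 rho(1)] / [1 - phi_21 rho(1) - phi_22 rho(2)]
    numerator   = 0.7455 - (0.297551)(0.321) - (0.209061)(0.3762) = 0.57133723
    denominator = 1 - (0.297551)(0.3762) - (0.209061)(0.321) = 0.82095259
  phi_33 = 0.57133723 / 0.82095259 = 0.6959.
Therefore phi_{33} = 0.6959.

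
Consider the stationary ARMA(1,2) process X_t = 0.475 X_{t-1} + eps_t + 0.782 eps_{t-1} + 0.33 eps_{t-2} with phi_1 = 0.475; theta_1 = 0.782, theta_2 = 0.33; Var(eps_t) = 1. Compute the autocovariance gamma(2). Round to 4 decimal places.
\gamma(2) = 1.7310

Multiply the model equation by X_{t-k} and take expectations. With theta_0 = psi_0 = 1 and psi_j the MA(infinity) weights, this gives
  gamma(k) - sum_i phi_i gamma(k-i) = c_k,
  c_k = sigma^2 * sum_{j=k..q} theta_j psi_{j-k}   (c_k = 0 for k > q),
using gamma(-m) = gamma(m).
psi-weights needed (psi_j = theta_j + sum_i phi_i psi_{j-i}):
  psi_1 = theta_1 + phi_1 = 0.782 + (0.475) = 1.257
  psi_2 = theta_2 + phi_1 psi_1 = 0.33 + (0.475)(1.257) = 0.927075
Right-hand sides:
  c_0 = sigma^2 (1 + theta_1 psi_1 + theta_2 psi_2) = 1 * (1 + (0.782)(1.257) + (0.33)(0.927075)) = 1 * 2.288909 = 2.288909
  c_1 = sigma^2 (theta_1 + theta_2 psi_1) = 1 * (0.782 + (0.33)(1.257)) = 1.19681
  c_2 = sigma^2 theta_2 = 1 * (0.33) = 0.33
Equations for k = 0 and k = 1 (AR order 1):
  gamma(0) = phi_1 gamma(1) + c_0
  gamma(1) = phi_1 gamma(0) + c_1
Substituting the second into the first: gamma(0) (1 - phi_1^2) = c_0 + phi_1 c_1, so
  gamma(0) = (c_0 + phi_1 c_1) / (1 - phi_1^2) = (2.288909 + (0.475)(1.19681)) / (1 - (0.475)^2) = 2.857394 / 0.774375 = 3.689935.
  gamma(1) = phi_1 gamma(0) + c_1 = (0.475)(3.689935) + (1.19681) = 2.949529.
For k = 2: gamma(2) = phi_1 gamma(1) + c_2
  = (0.475)(2.949529) + (0.33) = 1.731026.
Therefore gamma(2) = 1.7310 (to 4 decimal places).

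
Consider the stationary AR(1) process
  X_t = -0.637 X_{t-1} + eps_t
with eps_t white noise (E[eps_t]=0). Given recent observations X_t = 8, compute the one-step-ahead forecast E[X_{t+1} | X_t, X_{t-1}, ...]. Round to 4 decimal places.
E[X_{t+1} \mid \mathcal F_t] = -5.0960

For an AR(p) model X_t = c + sum_i phi_i X_{t-i} + eps_t, the
one-step-ahead conditional mean is
  E[X_{t+1} | X_t, ...] = c + sum_i phi_i X_{t+1-i}.
Substitute known values:
  E[X_{t+1} | ...] = (-0.637) * (8)
                   = -5.0960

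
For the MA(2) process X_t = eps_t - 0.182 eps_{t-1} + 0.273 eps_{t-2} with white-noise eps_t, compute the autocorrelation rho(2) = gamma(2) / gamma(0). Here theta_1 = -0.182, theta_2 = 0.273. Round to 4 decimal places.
\rho(2) = 0.2465

For an MA(q) process with theta_0 = 1, the autocovariance is
  gamma(k) = sigma^2 * sum_{i=0..q-k} theta_i * theta_{i+k},
and rho(k) = gamma(k) / gamma(0). Sigma^2 cancels.
  numerator   = (1)*(0.273) = 0.273.
  denominator = (1)^2 + (-0.182)^2 + (0.273)^2 = 1.107653.
  rho(2) = 0.273 / 1.107653 = 0.2465.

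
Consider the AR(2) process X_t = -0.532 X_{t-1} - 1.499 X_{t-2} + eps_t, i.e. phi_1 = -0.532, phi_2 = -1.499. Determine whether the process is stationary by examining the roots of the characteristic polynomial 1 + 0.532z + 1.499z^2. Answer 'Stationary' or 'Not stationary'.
\text{Not stationary}

The AR(p) characteristic polynomial is P(z) = 1 + 0.532z + 1.499z^2.
Stationarity requires all roots to lie outside the unit circle, i.e. |z| > 1 for every root.
Set 1 + (0.532) z + (1.499) z^2 = 0, i.e. a z^2 + b z + c = 0 with a = 1.499, b = 0.532, c = 1.
Discriminant D = b^2 - 4ac = (0.532)^2 - 4*(1.499)*1 = 0.283024 - (5.996) = -5.712976.
D < 0, so the roots are the complex-conjugate pair z = (-b +/- i sqrt(-D)) / (2a) = -0.1775 +/- 0.7973i.
For a conjugate pair |z|^2 = z * conj(z) = (product of roots) = c/a = 1/(1.499) = 0.667111, so |z| = sqrt(0.667111) = 0.8168 for both roots.
Moduli of all roots: 0.8168, 0.8168.
All moduli strictly greater than 1? No.
Verdict: Not stationary.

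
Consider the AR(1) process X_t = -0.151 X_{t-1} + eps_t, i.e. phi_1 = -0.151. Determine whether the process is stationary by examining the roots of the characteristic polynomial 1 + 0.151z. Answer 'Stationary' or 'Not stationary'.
\text{Stationary}

The AR(p) characteristic polynomial is P(z) = 1 + 0.151z.
Stationarity requires all roots to lie outside the unit circle, i.e. |z| > 1 for every root.
This is linear in z: 1 + (0.151) z = 0  =>  z = -1/(0.151) = -6.622517,  |z| = 6.622517.
Moduli of all roots: 6.6225.
All moduli strictly greater than 1? Yes.
Verdict: Stationary.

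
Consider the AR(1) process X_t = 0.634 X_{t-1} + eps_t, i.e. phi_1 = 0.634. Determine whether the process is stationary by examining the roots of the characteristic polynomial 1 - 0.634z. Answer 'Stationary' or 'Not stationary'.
\text{Stationary}

The AR(p) characteristic polynomial is P(z) = 1 - 0.634z.
Stationarity requires all roots to lie outside the unit circle, i.e. |z| > 1 for every root.
This is linear in z: 1 + (-0.634) z = 0  =>  z = -1/(-0.634) = 1.577287,  |z| = 1.577287.
Moduli of all roots: 1.5773.
All moduli strictly greater than 1? Yes.
Verdict: Stationary.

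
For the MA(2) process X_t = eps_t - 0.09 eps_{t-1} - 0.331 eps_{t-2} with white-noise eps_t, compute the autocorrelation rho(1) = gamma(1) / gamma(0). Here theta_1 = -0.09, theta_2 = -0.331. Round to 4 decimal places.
\rho(1) = -0.0539

For an MA(q) process with theta_0 = 1, the autocovariance is
  gamma(k) = sigma^2 * sum_{i=0..q-k} theta_i * theta_{i+k},
and rho(k) = gamma(k) / gamma(0). Sigma^2 cancels.
  numerator   = (1)*(-0.09) + (-0.09)*(-0.331) = -0.06021.
  denominator = (1)^2 + (-0.09)^2 + (-0.331)^2 = 1.117661.
  rho(1) = -0.06021 / 1.117661 = -0.0539.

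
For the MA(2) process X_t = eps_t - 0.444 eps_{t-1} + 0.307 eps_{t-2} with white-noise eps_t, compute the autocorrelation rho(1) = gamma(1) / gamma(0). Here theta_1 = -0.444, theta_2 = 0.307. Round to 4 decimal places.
\rho(1) = -0.4494

For an MA(q) process with theta_0 = 1, the autocovariance is
  gamma(k) = sigma^2 * sum_{i=0..q-k} theta_i * theta_{i+k},
and rho(k) = gamma(k) / gamma(0). Sigma^2 cancels.
  numerator   = (1)*(-0.444) + (-0.444)*(0.307) = -0.580308.
  denominator = (1)^2 + (-0.444)^2 + (0.307)^2 = 1.291385.
  rho(1) = -0.580308 / 1.291385 = -0.4494.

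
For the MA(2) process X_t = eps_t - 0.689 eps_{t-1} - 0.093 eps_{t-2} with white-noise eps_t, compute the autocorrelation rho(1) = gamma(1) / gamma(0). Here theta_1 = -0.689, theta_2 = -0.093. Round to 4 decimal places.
\rho(1) = -0.4213

For an MA(q) process with theta_0 = 1, the autocovariance is
  gamma(k) = sigma^2 * sum_{i=0..q-k} theta_i * theta_{i+k},
and rho(k) = gamma(k) / gamma(0). Sigma^2 cancels.
  numerator   = (1)*(-0.689) + (-0.689)*(-0.093) = -0.624923.
  denominator = (1)^2 + (-0.689)^2 + (-0.093)^2 = 1.48337.
  rho(1) = -0.624923 / 1.48337 = -0.4213.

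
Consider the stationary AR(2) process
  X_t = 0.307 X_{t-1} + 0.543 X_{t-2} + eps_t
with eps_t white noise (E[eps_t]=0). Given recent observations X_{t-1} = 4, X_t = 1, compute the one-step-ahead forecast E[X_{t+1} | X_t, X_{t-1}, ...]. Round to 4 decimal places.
E[X_{t+1} \mid \mathcal F_t] = 2.4790

For an AR(p) model X_t = c + sum_i phi_i X_{t-i} + eps_t, the
one-step-ahead conditional mean is
  E[X_{t+1} | X_t, ...] = c + sum_i phi_i X_{t+1-i}.
Substitute known values:
  E[X_{t+1} | ...] = (0.307) * (1) + (0.543) * (4)
                   = 2.4790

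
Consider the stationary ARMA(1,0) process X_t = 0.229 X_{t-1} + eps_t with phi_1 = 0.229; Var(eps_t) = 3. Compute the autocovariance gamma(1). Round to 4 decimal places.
\gamma(1) = 0.7250

Multiply the model equation by X_{t-k} and take expectations. With theta_0 = psi_0 = 1 and psi_j the MA(infinity) weights, this gives
  gamma(k) - sum_i phi_i gamma(k-i) = c_k,
  c_k = sigma^2 * sum_{j=k..q} theta_j psi_{j-k}   (c_k = 0 for k > q),
using gamma(-m) = gamma(m).
Pure AR (q = 0): c_0 = sigma^2 = 3, c_k = 0 for k >= 1.
Equations for k = 0 and k = 1 (AR order 1):
  gamma(0) = phi_1 gamma(1) + c_0
  gamma(1) = phi_1 gamma(0) + c_1
Substituting the second into the first: gamma(0) (1 - phi_1^2) = c_0 + phi_1 c_1, so
  gamma(0) = c_0 / (1 - phi_1^2) = 3 / (1 - (0.229)^2) = 3 / 0.947559 = 3.16603.
  gamma(1) = phi_1 gamma(0) = (0.229)(3.16603) = 0.725021.
Therefore gamma(1) = 0.7250 (to 4 decimal places).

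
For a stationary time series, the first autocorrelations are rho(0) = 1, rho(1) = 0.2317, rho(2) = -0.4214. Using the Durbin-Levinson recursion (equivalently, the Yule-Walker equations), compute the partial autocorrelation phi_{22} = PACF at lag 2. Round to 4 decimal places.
\phi_{22} = -0.5020

The PACF at lag k is phi_{kk}, the last component of the solution
to the Yule-Walker system G_k phi = r_k where
  (G_k)_{ij} = rho(|i - j|), (r_k)_i = rho(i), i,j = 1..k.
Equivalently, Durbin-Levinson gives phi_{kk} iteratively:
  phi_{11} = rho(1)
  phi_{kk} = [rho(k) - sum_{j=1..k-1} phi_{k-1,j} rho(k-j)]
            / [1 - sum_{j=1..k-1} phi_{k-1,j} rho(j)],
  phi_{k,j} = phi_{k-1,j} - phi_{kk} phi_{k-1,k-j},  j = 1..k-1.
Step k = 1:
  phi_11 = rho(1) = 0.2317.
Step k = 2:
  phi_22 = [rho(2) - phi_11 rho(1)] / [1 - phi_11 rho(1)] = [-0.4214 - (0.2317)(0.2317)] / [1 - (0.2317)(0.2317)]
         = -0.47508489 / 0.94631511 = -0.502.
Therefore phi_{22} = -0.5020.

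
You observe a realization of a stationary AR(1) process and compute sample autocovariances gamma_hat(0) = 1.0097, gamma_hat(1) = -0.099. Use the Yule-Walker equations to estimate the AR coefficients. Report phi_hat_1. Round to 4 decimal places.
\hat\phi_{1} = -0.0980

The Yule-Walker equations for an AR(p) process read, in matrix form,
  Gamma_p phi = r_p,   with   (Gamma_p)_{ij} = gamma(|i - j|),
                       (r_p)_i = gamma(i),   i,j = 1..p.
Substitute the sample gammas (Toeplitz matrix and right-hand side of size 1):
  Gamma_p = [[1.0097]]
  r_p     = [-0.099]
With p = 1 this is the single equation gamma(0) phi_1 = gamma(1):
  phi_hat_1 = gamma(1) / gamma(0) = -0.099 / 1.0097 = -0.0980.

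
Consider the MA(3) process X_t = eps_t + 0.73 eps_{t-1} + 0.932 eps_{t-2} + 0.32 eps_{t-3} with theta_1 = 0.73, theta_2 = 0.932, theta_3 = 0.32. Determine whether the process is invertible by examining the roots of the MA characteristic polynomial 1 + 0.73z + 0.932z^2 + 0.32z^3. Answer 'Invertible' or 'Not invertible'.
\text{Invertible}

The MA(q) characteristic polynomial is P(z) = 1 + 0.73z + 0.932z^2 + 0.32z^3.
Invertibility requires all roots to lie outside the unit circle, i.e. |z| > 1 for every root.
Degree 3: look for a simple real root z0 first, then factor out (1 - z/z0) and solve the remaining quadratic.
Testing z0 = -2.5: P(-2.5) = 1 + (0.73)(-2.5) + (0.932)(-2.5)^2 + (0.32)(-2.5)^3
  = 1 + (-1.825) + (5.825) + (-5) = 0.  So z_0 = -2.5 is a root, |z_0| = 2.5.
Divide out the factor (1 + 0.4 z) = (1 - z/z0) (since 1/z0 = -0.4):
  P(z) = (1 + 0.4 z)(1 + (0.33) z + (0.8) z^2)
  [check: z-coef 0.33 - (-0.4) = 0.73; z^2-coef 0.8 - (-0.4)(0.33) = 0.932; z^3-coef -(-0.4)(0.8) = 0.32.]
Remaining roots from the quadratic factor 1 + (0.33) z + (0.8) z^2:
  Set 1 + (0.33) z + (0.8) z^2 = 0, i.e. a z^2 + b z + c = 0 with a = 0.8, b = 0.33, c = 1.
  Discriminant D = b^2 - 4ac = (0.33)^2 - 4*(0.8)*1 = 0.1089 - (3.2) = -3.0911.
  D < 0, so the roots are the complex-conjugate pair z = (-b +/- i sqrt(-D)) / (2a) = -0.2062 +/- 1.0988i.
  For a conjugate pair |z|^2 = z * conj(z) = (product of roots) = c/a = 1/(0.8) = 1.25, so |z| = sqrt(1.25) = 1.118 for both roots.
Moduli of all roots: 2.5000, 1.1180, 1.1180.
All moduli strictly greater than 1? Yes.
Verdict: Invertible.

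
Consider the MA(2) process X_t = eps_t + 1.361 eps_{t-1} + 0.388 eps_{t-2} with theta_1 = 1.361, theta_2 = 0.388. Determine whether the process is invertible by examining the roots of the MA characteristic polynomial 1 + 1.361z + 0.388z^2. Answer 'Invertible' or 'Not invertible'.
\text{Invertible}

The MA(q) characteristic polynomial is P(z) = 1 + 1.361z + 0.388z^2.
Invertibility requires all roots to lie outside the unit circle, i.e. |z| > 1 for every root.
Set 1 + (1.361) z + (0.388) z^2 = 0, i.e. a z^2 + b z + c = 0 with a = 0.388, b = 1.361, c = 1.
Discriminant D = b^2 - 4ac = (1.361)^2 - 4*(0.388)*1 = 1.852321 - (1.552) = 0.300321.
D >= 0, so the roots are real: z = (-b +/- sqrt(D)) / (2a) = (-1.361 +/- 0.548016) / (0.776).
  z_1 = (-1.361 + 0.548016) / (0.776) = -1.0477,   |z_1| = 1.0477.
  z_2 = (-1.361 - 0.548016) / (0.776) = -2.4601,   |z_2| = 2.4601.
Moduli of all roots: 1.0477, 2.4601.
All moduli strictly greater than 1? Yes.
Verdict: Invertible.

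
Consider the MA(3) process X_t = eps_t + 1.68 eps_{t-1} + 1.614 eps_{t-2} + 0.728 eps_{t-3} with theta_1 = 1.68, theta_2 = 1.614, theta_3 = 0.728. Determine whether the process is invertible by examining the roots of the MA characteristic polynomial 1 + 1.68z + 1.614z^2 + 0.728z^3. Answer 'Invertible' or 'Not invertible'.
\text{Invertible}

The MA(q) characteristic polynomial is P(z) = 1 + 1.68z + 1.614z^2 + 0.728z^3.
Invertibility requires all roots to lie outside the unit circle, i.e. |z| > 1 for every root.
Degree 3: look for a simple real root z0 first, then factor out (1 - z/z0) and solve the remaining quadratic.
Testing z0 = -1.25: P(-1.25) = 1 + (1.68)(-1.25) + (1.614)(-1.25)^2 + (0.728)(-1.25)^3
  = 1 + (-2.1) + (2.521875) + (-1.421875) = 0.  So z_0 = -1.25 is a root, |z_0| = 1.25.
Divide out the factor (1 + 0.8 z) = (1 - z/z0) (since 1/z0 = -0.8):
  P(z) = (1 + 0.8 z)(1 + (0.88) z + (0.91) z^2)
  [check: z-coef 0.88 - (-0.8) = 1.68; z^2-coef 0.91 - (-0.8)(0.88) = 1.614; z^3-coef -(-0.8)(0.91) = 0.728.]
Remaining roots from the quadratic factor 1 + (0.88) z + (0.91) z^2:
  Set 1 + (0.88) z + (0.91) z^2 = 0, i.e. a z^2 + b z + c = 0 with a = 0.91, b = 0.88, c = 1.
  Discriminant D = b^2 - 4ac = (0.88)^2 - 4*(0.91)*1 = 0.7744 - (3.64) = -2.8656.
  D < 0, so the roots are the complex-conjugate pair z = (-b +/- i sqrt(-D)) / (2a) = -0.4835 +/- 0.9301i.
  For a conjugate pair |z|^2 = z * conj(z) = (product of roots) = c/a = 1/(0.91) = 1.098901, so |z| = sqrt(1.098901) = 1.0483 for both roots.
Moduli of all roots: 1.2500, 1.0483, 1.0483.
All moduli strictly greater than 1? Yes.
Verdict: Invertible.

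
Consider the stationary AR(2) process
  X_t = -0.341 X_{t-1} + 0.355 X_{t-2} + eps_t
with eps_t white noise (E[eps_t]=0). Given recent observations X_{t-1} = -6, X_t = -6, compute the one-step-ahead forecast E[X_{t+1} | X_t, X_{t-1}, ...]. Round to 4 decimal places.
E[X_{t+1} \mid \mathcal F_t] = -0.0840

For an AR(p) model X_t = c + sum_i phi_i X_{t-i} + eps_t, the
one-step-ahead conditional mean is
  E[X_{t+1} | X_t, ...] = c + sum_i phi_i X_{t+1-i}.
Substitute known values:
  E[X_{t+1} | ...] = (-0.341) * (-6) + (0.355) * (-6)
                   = -0.0840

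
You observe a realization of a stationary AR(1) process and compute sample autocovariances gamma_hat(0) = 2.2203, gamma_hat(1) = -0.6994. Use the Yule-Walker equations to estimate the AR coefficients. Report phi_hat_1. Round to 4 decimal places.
\hat\phi_{1} = -0.3150

The Yule-Walker equations for an AR(p) process read, in matrix form,
  Gamma_p phi = r_p,   with   (Gamma_p)_{ij} = gamma(|i - j|),
                       (r_p)_i = gamma(i),   i,j = 1..p.
Substitute the sample gammas (Toeplitz matrix and right-hand side of size 1):
  Gamma_p = [[2.2203]]
  r_p     = [-0.6994]
With p = 1 this is the single equation gamma(0) phi_1 = gamma(1):
  phi_hat_1 = gamma(1) / gamma(0) = -0.6994 / 2.2203 = -0.3150.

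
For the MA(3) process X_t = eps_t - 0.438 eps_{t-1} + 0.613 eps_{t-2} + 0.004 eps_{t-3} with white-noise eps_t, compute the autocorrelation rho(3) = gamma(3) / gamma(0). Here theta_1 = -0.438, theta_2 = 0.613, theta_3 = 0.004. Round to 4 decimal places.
\rho(3) = 0.0026

For an MA(q) process with theta_0 = 1, the autocovariance is
  gamma(k) = sigma^2 * sum_{i=0..q-k} theta_i * theta_{i+k},
and rho(k) = gamma(k) / gamma(0). Sigma^2 cancels.
  numerator   = (1)*(0.004) = 0.004.
  denominator = (1)^2 + (-0.438)^2 + (0.613)^2 + (0.004)^2 = 1.567629.
  rho(3) = 0.004 / 1.567629 = 0.0026.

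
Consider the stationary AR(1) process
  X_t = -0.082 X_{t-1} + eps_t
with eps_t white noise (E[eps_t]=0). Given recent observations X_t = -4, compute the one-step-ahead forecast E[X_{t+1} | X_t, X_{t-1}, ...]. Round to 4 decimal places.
E[X_{t+1} \mid \mathcal F_t] = 0.3280

For an AR(p) model X_t = c + sum_i phi_i X_{t-i} + eps_t, the
one-step-ahead conditional mean is
  E[X_{t+1} | X_t, ...] = c + sum_i phi_i X_{t+1-i}.
Substitute known values:
  E[X_{t+1} | ...] = (-0.082) * (-4)
                   = 0.3280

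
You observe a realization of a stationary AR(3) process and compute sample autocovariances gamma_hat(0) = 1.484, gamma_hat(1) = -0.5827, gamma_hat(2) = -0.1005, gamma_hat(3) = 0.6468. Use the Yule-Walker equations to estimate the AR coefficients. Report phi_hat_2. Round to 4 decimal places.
\hat\phi_{2} = -0.0740

The Yule-Walker equations for an AR(p) process read, in matrix form,
  Gamma_p phi = r_p,   with   (Gamma_p)_{ij} = gamma(|i - j|),
                       (r_p)_i = gamma(i),   i,j = 1..p.
Substitute the sample gammas (Toeplitz matrix and right-hand side of size 3):
  Gamma_p = [[1.484, -0.5827, -0.1005], [-0.5827, 1.484, -0.5827], [-0.1005, -0.5827, 1.484]]
  r_p     = [-0.5827, -0.1005, 0.6468]
Written out (R1..R3):
  (R1) 1.484 phi_1 - 0.5827 phi_2 - 0.1005 phi_3 = -0.5827
  (R2) -0.5827 phi_1 + 1.484 phi_2 - 0.5827 phi_3 = -0.1005
  (R3) -0.1005 phi_1 - 0.5827 phi_2 + 1.484 phi_3 = 0.6468
Gaussian elimination:
  R2 <- R2 - (-0.5827/1.484) R1 = R2 - (-0.392655) R1:  1.2552 phi_2 - 0.622162 phi_3 = -0.3293
  R3 <- R3 - (-0.1005/1.484) R1 = R3 - (-0.067722) R1:  -0.622162 phi_2 + 1.477194 phi_3 = 0.607338
  R3 <- R3 - (-0.622162/1.2552) R2 = R3 - (-0.495668) R2:  1.168808 phi_3 = 0.444115
Back-substitution:
  phi_hat_3 = 0.444115 / 1.168808 = 0.379972
  phi_hat_2 = (-0.3293 - (-0.622162)(0.379972)) / 1.2552 = -0.074009
  phi_hat_1 = (-0.5827 - (-0.5827)(-0.074009) - (-0.1005)(0.379972)) / 1.484 = -0.395982
So phi_hat = [-0.3960, -0.0740, 0.3800].
Therefore phi_hat_2 = -0.0740.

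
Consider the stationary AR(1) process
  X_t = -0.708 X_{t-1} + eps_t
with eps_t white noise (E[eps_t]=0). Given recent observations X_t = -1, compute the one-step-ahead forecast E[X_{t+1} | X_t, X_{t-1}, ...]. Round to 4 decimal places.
E[X_{t+1} \mid \mathcal F_t] = 0.7080

For an AR(p) model X_t = c + sum_i phi_i X_{t-i} + eps_t, the
one-step-ahead conditional mean is
  E[X_{t+1} | X_t, ...] = c + sum_i phi_i X_{t+1-i}.
Substitute known values:
  E[X_{t+1} | ...] = (-0.708) * (-1)
                   = 0.7080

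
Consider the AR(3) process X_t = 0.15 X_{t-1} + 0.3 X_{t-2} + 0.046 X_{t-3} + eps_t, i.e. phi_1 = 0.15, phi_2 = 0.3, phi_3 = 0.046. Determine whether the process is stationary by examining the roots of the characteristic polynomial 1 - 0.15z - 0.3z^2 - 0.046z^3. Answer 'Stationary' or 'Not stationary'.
\text{Stationary}

The AR(p) characteristic polynomial is P(z) = 1 - 0.15z - 0.3z^2 - 0.046z^3.
Stationarity requires all roots to lie outside the unit circle, i.e. |z| > 1 for every root.
Degree 3: look for a simple real root z0 first, then factor out (1 - z/z0) and solve the remaining quadratic.
Testing z0 = -5: P(-5) = 1 + (-0.15)(-5) + (-0.3)(-5)^2 + (-0.046)(-5)^3
  = 1 + (0.75) + (-7.5) + (5.75) = 0.  So z_0 = -5 is a root, |z_0| = 5.
Divide out the factor (1 + 0.2 z) = (1 - z/z0) (since 1/z0 = -0.2):
  P(z) = (1 + 0.2 z)(1 + (-0.35) z + (-0.23) z^2)
  [check: z-coef -0.35 - (-0.2) = -0.15; z^2-coef -0.23 - (-0.2)(-0.35) = -0.3; z^3-coef -(-0.2)(-0.23) = -0.046.]
Remaining roots from the quadratic factor 1 + (-0.35) z + (-0.23) z^2:
  Set 1 + (-0.35) z + (-0.23) z^2 = 0, i.e. a z^2 + b z + c = 0 with a = -0.23, b = -0.35, c = 1.
  Discriminant D = b^2 - 4ac = (-0.35)^2 - 4*(-0.23)*1 = 0.1225 - (-0.92) = 1.0425.
  D >= 0, so the roots are real: z = (-b +/- sqrt(D)) / (2a) = (0.35 +/- 1.021029) / (-0.46).
    z_1 = (0.35 + 1.021029) / (-0.46) = -2.9805,   |z_1| = 2.9805.
    z_2 = (0.35 - 1.021029) / (-0.46) = 1.4588,   |z_2| = 1.4588.
Moduli of all roots: 5.0000, 2.9805, 1.4588.
All moduli strictly greater than 1? Yes.
Verdict: Stationary.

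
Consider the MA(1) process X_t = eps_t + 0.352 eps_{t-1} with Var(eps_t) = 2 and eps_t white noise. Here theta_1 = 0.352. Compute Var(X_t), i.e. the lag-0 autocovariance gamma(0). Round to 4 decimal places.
\gamma(0) = 2.2478

For an MA(q) process X_t = eps_t + sum_i theta_i eps_{t-i} with
Var(eps_t) = sigma^2, the variance is
  gamma(0) = sigma^2 * (1 + sum_i theta_i^2).
  sum_i theta_i^2 = (0.352)^2 = 0.123904.
  gamma(0) = 2 * (1 + 0.123904) = 2 * 1.123904 = 2.247808, which rounds to 2.2478.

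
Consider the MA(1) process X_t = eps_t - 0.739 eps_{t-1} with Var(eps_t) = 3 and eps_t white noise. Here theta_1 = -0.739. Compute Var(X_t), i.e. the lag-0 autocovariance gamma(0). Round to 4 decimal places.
\gamma(0) = 4.6384

For an MA(q) process X_t = eps_t + sum_i theta_i eps_{t-i} with
Var(eps_t) = sigma^2, the variance is
  gamma(0) = sigma^2 * (1 + sum_i theta_i^2).
  sum_i theta_i^2 = (-0.739)^2 = 0.546121.
  gamma(0) = 3 * (1 + 0.546121) = 3 * 1.546121 = 4.638363, which rounds to 4.6384.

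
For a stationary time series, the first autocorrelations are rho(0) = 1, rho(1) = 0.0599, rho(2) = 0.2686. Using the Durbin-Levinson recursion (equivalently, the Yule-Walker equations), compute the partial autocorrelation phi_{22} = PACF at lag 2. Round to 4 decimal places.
\phi_{22} = 0.2660

The PACF at lag k is phi_{kk}, the last component of the solution
to the Yule-Walker system G_k phi = r_k where
  (G_k)_{ij} = rho(|i - j|), (r_k)_i = rho(i), i,j = 1..k.
Equivalently, Durbin-Levinson gives phi_{kk} iteratively:
  phi_{11} = rho(1)
  phi_{kk} = [rho(k) - sum_{j=1..k-1} phi_{k-1,j} rho(k-j)]
            / [1 - sum_{j=1..k-1} phi_{k-1,j} rho(j)],
  phi_{k,j} = phi_{k-1,j} - phi_{kk} phi_{k-1,k-j},  j = 1..k-1.
Step k = 1:
  phi_11 = rho(1) = 0.0599.
Step k = 2:
  phi_22 = [rho(2) - phi_11 rho(1)] / [1 - phi_11 rho(1)] = [0.2686 - (0.0599)(0.0599)] / [1 - (0.0599)(0.0599)]
         = 0.26501199 / 0.99641199 = 0.266.
Therefore phi_{22} = 0.2660.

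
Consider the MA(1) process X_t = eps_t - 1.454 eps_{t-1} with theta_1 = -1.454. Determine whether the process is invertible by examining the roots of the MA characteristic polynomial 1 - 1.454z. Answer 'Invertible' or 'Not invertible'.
\text{Not invertible}

The MA(q) characteristic polynomial is P(z) = 1 - 1.454z.
Invertibility requires all roots to lie outside the unit circle, i.e. |z| > 1 for every root.
This is linear in z: 1 + (-1.454) z = 0  =>  z = -1/(-1.454) = 0.687758,  |z| = 0.687758.
Moduli of all roots: 0.6878.
All moduli strictly greater than 1? No.
Verdict: Not invertible.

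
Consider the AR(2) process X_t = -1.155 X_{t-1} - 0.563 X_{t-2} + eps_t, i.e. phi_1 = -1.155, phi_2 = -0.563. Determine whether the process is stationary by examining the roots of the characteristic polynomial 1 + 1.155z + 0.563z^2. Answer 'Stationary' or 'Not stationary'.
\text{Stationary}

The AR(p) characteristic polynomial is P(z) = 1 + 1.155z + 0.563z^2.
Stationarity requires all roots to lie outside the unit circle, i.e. |z| > 1 for every root.
Set 1 + (1.155) z + (0.563) z^2 = 0, i.e. a z^2 + b z + c = 0 with a = 0.563, b = 1.155, c = 1.
Discriminant D = b^2 - 4ac = (1.155)^2 - 4*(0.563)*1 = 1.334025 - (2.252) = -0.917975.
D < 0, so the roots are the complex-conjugate pair z = (-b +/- i sqrt(-D)) / (2a) = -1.0258 +/- 0.8509i.
For a conjugate pair |z|^2 = z * conj(z) = (product of roots) = c/a = 1/(0.563) = 1.776199, so |z| = sqrt(1.776199) = 1.3327 for both roots.
Moduli of all roots: 1.3327, 1.3327.
All moduli strictly greater than 1? Yes.
Verdict: Stationary.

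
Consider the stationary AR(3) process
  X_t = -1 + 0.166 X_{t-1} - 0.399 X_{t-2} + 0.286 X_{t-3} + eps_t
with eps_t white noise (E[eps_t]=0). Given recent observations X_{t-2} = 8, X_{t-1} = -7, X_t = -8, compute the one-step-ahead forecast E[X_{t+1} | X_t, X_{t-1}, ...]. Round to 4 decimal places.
E[X_{t+1} \mid \mathcal F_t] = 2.7530

For an AR(p) model X_t = c + sum_i phi_i X_{t-i} + eps_t, the
one-step-ahead conditional mean is
  E[X_{t+1} | X_t, ...] = c + sum_i phi_i X_{t+1-i}.
Substitute known values:
  E[X_{t+1} | ...] = -1 + (0.166) * (-8) + (-0.399) * (-7) + (0.286) * (8)
                   = 2.7530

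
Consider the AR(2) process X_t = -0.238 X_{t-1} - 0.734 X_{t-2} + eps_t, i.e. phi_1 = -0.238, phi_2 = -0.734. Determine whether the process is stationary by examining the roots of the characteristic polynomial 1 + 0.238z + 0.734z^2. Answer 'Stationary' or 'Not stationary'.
\text{Stationary}

The AR(p) characteristic polynomial is P(z) = 1 + 0.238z + 0.734z^2.
Stationarity requires all roots to lie outside the unit circle, i.e. |z| > 1 for every root.
Set 1 + (0.238) z + (0.734) z^2 = 0, i.e. a z^2 + b z + c = 0 with a = 0.734, b = 0.238, c = 1.
Discriminant D = b^2 - 4ac = (0.238)^2 - 4*(0.734)*1 = 0.056644 - (2.936) = -2.879356.
D < 0, so the roots are the complex-conjugate pair z = (-b +/- i sqrt(-D)) / (2a) = -0.1621 +/- 1.1559i.
For a conjugate pair |z|^2 = z * conj(z) = (product of roots) = c/a = 1/(0.734) = 1.362398, so |z| = sqrt(1.362398) = 1.1672 for both roots.
Moduli of all roots: 1.1672, 1.1672.
All moduli strictly greater than 1? Yes.
Verdict: Stationary.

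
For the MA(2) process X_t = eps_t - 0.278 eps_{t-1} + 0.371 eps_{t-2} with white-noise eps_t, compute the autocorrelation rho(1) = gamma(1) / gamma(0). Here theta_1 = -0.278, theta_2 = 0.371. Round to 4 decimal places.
\rho(1) = -0.3137

For an MA(q) process with theta_0 = 1, the autocovariance is
  gamma(k) = sigma^2 * sum_{i=0..q-k} theta_i * theta_{i+k},
and rho(k) = gamma(k) / gamma(0). Sigma^2 cancels.
  numerator   = (1)*(-0.278) + (-0.278)*(0.371) = -0.381138.
  denominator = (1)^2 + (-0.278)^2 + (0.371)^2 = 1.214925.
  rho(1) = -0.381138 / 1.214925 = -0.3137.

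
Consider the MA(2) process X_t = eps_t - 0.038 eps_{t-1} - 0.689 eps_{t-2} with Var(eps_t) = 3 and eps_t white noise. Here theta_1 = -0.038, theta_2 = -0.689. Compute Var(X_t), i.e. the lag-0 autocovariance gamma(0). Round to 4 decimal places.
\gamma(0) = 4.4285

For an MA(q) process X_t = eps_t + sum_i theta_i eps_{t-i} with
Var(eps_t) = sigma^2, the variance is
  gamma(0) = sigma^2 * (1 + sum_i theta_i^2).
  sum_i theta_i^2 = (-0.038)^2 + (-0.689)^2 = 0.001444 + 0.474721 = 0.476165.
  gamma(0) = 3 * (1 + 0.476165) = 3 * 1.476165 = 4.428495, which rounds to 4.4285.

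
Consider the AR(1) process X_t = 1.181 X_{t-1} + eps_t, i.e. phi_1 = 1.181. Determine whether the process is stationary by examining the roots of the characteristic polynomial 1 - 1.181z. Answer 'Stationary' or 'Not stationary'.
\text{Not stationary}

The AR(p) characteristic polynomial is P(z) = 1 - 1.181z.
Stationarity requires all roots to lie outside the unit circle, i.e. |z| > 1 for every root.
This is linear in z: 1 + (-1.181) z = 0  =>  z = -1/(-1.181) = 0.84674,  |z| = 0.84674.
Moduli of all roots: 0.8467.
All moduli strictly greater than 1? No.
Verdict: Not stationary.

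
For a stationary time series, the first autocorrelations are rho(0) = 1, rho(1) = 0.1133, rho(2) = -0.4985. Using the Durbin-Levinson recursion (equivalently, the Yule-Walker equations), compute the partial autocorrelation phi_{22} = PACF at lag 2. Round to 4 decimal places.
\phi_{22} = -0.5180

The PACF at lag k is phi_{kk}, the last component of the solution
to the Yule-Walker system G_k phi = r_k where
  (G_k)_{ij} = rho(|i - j|), (r_k)_i = rho(i), i,j = 1..k.
Equivalently, Durbin-Levinson gives phi_{kk} iteratively:
  phi_{11} = rho(1)
  phi_{kk} = [rho(k) - sum_{j=1..k-1} phi_{k-1,j} rho(k-j)]
            / [1 - sum_{j=1..k-1} phi_{k-1,j} rho(j)],
  phi_{k,j} = phi_{k-1,j} - phi_{kk} phi_{k-1,k-j},  j = 1..k-1.
Step k = 1:
  phi_11 = rho(1) = 0.1133.
Step k = 2:
  phi_22 = [rho(2) - phi_11 rho(1)] / [1 - phi_11 rho(1)] = [-0.4985 - (0.1133)(0.1133)] / [1 - (0.1133)(0.1133)]
         = -0.51133689 / 0.98716311 = -0.518.
Therefore phi_{22} = -0.5180.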